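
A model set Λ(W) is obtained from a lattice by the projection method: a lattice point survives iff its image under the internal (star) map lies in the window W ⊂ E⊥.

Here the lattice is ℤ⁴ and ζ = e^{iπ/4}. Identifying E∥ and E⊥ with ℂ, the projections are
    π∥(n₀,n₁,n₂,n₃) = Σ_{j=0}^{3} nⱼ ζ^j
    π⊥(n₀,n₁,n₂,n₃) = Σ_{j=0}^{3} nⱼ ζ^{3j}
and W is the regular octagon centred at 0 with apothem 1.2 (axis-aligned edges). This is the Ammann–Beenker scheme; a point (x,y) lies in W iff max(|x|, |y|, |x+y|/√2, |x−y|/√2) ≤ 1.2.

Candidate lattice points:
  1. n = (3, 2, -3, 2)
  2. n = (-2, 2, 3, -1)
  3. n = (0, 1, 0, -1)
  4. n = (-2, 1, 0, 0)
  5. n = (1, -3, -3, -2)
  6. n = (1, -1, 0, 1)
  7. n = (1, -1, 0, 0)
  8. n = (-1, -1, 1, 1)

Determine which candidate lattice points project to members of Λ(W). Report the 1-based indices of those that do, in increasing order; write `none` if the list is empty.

With ζ = e^{iπ/4} the internal vectors are ζ^0,ζ^3,ζ^6,ζ^9.
candidate 1: n = (3, 2, -3, 2) → π⊥ ≈ (+3.0000, +5.8284); max(|x|,|y|,|x±y|/√2) = 6.2426 > 1.2 ⇒ ∉ W
candidate 2: n = (-2, 2, 3, -1) → π⊥ ≈ (-4.1213, -2.2929); max(|x|,|y|,|x±y|/√2) = 4.5355 > 1.2 ⇒ ∉ W
candidate 3: n = (0, 1, 0, -1) → π⊥ ≈ (-1.4142, +0.0000); max(|x|,|y|,|x±y|/√2) = 1.4142 > 1.2 ⇒ ∉ W
candidate 4: n = (-2, 1, 0, 0) → π⊥ ≈ (-2.7071, +0.7071); max(|x|,|y|,|x±y|/√2) = 2.7071 > 1.2 ⇒ ∉ W
candidate 5: n = (1, -3, -3, -2) → π⊥ ≈ (+1.7071, -0.5355); max(|x|,|y|,|x±y|/√2) = 1.7071 > 1.2 ⇒ ∉ W
candidate 6: n = (1, -1, 0, 1) → π⊥ ≈ (+2.4142, +0.0000); max(|x|,|y|,|x±y|/√2) = 2.4142 > 1.2 ⇒ ∉ W
candidate 7: n = (1, -1, 0, 0) → π⊥ ≈ (+1.7071, -0.7071); max(|x|,|y|,|x±y|/√2) = 1.7071 > 1.2 ⇒ ∉ W
candidate 8: n = (-1, -1, 1, 1) → π⊥ ≈ (+0.4142, -1.0000); max(|x|,|y|,|x±y|/√2) = 1.0000 ≤ 1.2 ⇒ ∈ W

8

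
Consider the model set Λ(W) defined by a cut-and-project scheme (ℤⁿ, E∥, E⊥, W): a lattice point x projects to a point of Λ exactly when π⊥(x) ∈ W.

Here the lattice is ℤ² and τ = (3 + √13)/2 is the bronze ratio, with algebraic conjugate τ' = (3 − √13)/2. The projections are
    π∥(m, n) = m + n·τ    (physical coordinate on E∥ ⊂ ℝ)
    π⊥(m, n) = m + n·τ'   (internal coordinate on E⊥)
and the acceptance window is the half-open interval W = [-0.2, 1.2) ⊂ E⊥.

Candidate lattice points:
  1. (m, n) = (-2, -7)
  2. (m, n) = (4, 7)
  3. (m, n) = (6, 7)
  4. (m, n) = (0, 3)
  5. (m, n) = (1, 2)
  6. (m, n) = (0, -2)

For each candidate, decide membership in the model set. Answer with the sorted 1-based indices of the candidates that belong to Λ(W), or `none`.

τ' = (3−√13)/2 ≈ -0.30278.
[1] lift (-2,-7): star map gives 0.11943; window check -0.2 ≤ 0.11943 < 1.2 is true → IN Λ
[2] lift (4,7): star map gives 1.88057; window check -0.2 ≤ 1.88057 < 1.2 is false → out
[3] lift (6,7): star map gives 3.88057; window check -0.2 ≤ 3.88057 < 1.2 is false → out
[4] lift (0,3): star map gives -0.90833; window check -0.2 ≤ -0.90833 < 1.2 is false → out
[5] lift (1,2): star map gives 0.39445; window check -0.2 ≤ 0.39445 < 1.2 is true → IN Λ
[6] lift (0,-2): star map gives 0.60555; window check -0.2 ≤ 0.60555 < 1.2 is true → IN Λ

1, 5, 6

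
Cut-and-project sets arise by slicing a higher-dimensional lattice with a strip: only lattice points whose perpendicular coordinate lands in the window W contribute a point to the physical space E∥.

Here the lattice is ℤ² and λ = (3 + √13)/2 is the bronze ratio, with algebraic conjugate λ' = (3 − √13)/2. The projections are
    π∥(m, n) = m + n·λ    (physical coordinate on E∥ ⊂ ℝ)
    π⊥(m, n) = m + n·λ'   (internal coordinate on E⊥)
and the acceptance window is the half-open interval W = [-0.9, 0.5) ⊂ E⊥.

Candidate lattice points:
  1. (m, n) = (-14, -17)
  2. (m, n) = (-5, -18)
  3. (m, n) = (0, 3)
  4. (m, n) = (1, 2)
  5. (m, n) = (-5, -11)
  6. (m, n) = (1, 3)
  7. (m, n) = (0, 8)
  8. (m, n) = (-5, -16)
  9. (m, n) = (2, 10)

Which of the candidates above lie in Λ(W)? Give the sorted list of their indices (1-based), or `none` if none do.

2, 4, 6, 8

λ' = (3−√13)/2 ≈ -0.3028.
[1] lift (-14,-17): star map gives -8.8528; window check -0.9 ≤ -8.8528 < 0.5 is false → out
[2] lift (-5,-18): star map gives 0.4500; window check -0.9 ≤ 0.4500 < 0.5 is true → IN Λ
[3] lift (0,3): star map gives -0.9083; window check -0.9 ≤ -0.9083 < 0.5 is false → out
[4] lift (1,2): star map gives 0.3944; window check -0.9 ≤ 0.3944 < 0.5 is true → IN Λ
[5] lift (-5,-11): star map gives -1.6695; window check -0.9 ≤ -1.6695 < 0.5 is false → out
[6] lift (1,3): star map gives 0.0917; window check -0.9 ≤ 0.0917 < 0.5 is true → IN Λ
[7] lift (0,8): star map gives -2.4222; window check -0.9 ≤ -2.4222 < 0.5 is false → out
[8] lift (-5,-16): star map gives -0.1556; window check -0.9 ≤ -0.1556 < 0.5 is true → IN Λ
[9] lift (2,10): star map gives -1.0278; window check -0.9 ≤ -1.0278 < 0.5 is false → out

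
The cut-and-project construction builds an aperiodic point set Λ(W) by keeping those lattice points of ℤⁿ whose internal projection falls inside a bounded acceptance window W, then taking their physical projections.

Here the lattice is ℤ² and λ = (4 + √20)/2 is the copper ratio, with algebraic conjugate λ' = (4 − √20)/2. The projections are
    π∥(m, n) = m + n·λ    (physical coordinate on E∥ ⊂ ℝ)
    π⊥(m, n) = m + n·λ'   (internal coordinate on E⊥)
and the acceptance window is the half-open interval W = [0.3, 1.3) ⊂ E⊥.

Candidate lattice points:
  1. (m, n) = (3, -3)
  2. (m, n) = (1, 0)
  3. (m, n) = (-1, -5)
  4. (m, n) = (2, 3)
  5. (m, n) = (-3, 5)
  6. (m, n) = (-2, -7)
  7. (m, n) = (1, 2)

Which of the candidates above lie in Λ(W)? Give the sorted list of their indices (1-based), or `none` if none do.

2, 4, 7

λ' = (4−√20)/2 ≈ -0.2361.
[1] lift (3,-3): star map gives 3.7082; window check 0.3 ≤ 3.7082 < 1.3 is false → out
[2] lift (1,0): star map gives 1.0000; window check 0.3 ≤ 1.0000 < 1.3 is true → IN Λ
[3] lift (-1,-5): star map gives 0.1803; window check 0.3 ≤ 0.1803 < 1.3 is false → out
[4] lift (2,3): star map gives 1.2918; window check 0.3 ≤ 1.2918 < 1.3 is true → IN Λ
[5] lift (-3,5): star map gives -4.1803; window check 0.3 ≤ -4.1803 < 1.3 is false → out
[6] lift (-2,-7): star map gives -0.3475; window check 0.3 ≤ -0.3475 < 1.3 is false → out
[7] lift (1,2): star map gives 0.5279; window check 0.3 ≤ 0.5279 < 1.3 is true → IN Λ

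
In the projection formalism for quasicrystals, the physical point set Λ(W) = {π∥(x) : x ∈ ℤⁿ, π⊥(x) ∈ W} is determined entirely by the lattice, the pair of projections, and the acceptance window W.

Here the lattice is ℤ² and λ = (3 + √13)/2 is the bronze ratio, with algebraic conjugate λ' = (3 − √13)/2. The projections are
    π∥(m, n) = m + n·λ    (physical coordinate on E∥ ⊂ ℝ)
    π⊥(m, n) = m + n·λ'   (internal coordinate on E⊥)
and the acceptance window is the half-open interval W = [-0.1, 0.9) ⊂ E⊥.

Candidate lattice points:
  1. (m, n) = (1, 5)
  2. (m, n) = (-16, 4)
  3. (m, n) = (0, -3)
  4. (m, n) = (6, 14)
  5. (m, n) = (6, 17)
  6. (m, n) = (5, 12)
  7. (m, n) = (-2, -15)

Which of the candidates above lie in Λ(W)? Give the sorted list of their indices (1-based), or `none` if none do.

Compute λ' = (3−√13)/2 = -0.3028, so π⊥(m,n) = m -0.3028·n.
#1 (1,5): internal coord 1 + (5)·λ' = -0.5139; -0.5139 ∉ [-0.1, 0.9) → out
#2 (-16,4): internal coord -16 + (4)·λ' = -17.2111; -17.2111 ∉ [-0.1, 0.9) → out
#3 (0,-3): internal coord 0 + (-3)·λ' = +0.9083; +0.9083 ∉ [-0.1, 0.9) → out
#4 (6,14): internal coord 6 + (14)·λ' = +1.7611; +1.7611 ∉ [-0.1, 0.9) → out
#5 (6,17): internal coord 6 + (17)·λ' = +0.8528; +0.8528 ∈ [-0.1, 0.9) → IN Λ
#6 (5,12): internal coord 5 + (12)·λ' = +1.3667; +1.3667 ∉ [-0.1, 0.9) → out
#7 (-2,-15): internal coord -2 + (-15)·λ' = +2.5416; +2.5416 ∉ [-0.1, 0.9) → out

5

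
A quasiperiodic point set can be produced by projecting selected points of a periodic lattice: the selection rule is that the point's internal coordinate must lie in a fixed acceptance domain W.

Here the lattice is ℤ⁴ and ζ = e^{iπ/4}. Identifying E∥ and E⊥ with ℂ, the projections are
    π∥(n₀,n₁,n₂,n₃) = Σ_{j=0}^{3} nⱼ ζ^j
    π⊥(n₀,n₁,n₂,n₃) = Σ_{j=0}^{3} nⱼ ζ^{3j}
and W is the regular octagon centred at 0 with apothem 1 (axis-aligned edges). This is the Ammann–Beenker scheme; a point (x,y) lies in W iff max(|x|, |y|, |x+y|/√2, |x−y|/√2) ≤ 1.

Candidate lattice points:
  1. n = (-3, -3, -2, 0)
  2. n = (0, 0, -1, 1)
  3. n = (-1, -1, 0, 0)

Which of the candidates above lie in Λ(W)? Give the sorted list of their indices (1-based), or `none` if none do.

With ζ = e^{iπ/4} the internal vectors are ζ^0,ζ^3,ζ^6,ζ^9.
candidate 1: n = (-3, -3, -2, 0) → π⊥ ≈ (-0.8787, -0.1213); max(|x|,|y|,|x±y|/√2) = 0.8787 ≤ 1 ⇒ ∈ W
candidate 2: n = (0, 0, -1, 1) → π⊥ ≈ (+0.7071, +1.7071); max(|x|,|y|,|x±y|/√2) = 1.7071 > 1 ⇒ ∉ W
candidate 3: n = (-1, -1, 0, 0) → π⊥ ≈ (-0.2929, -0.7071); max(|x|,|y|,|x±y|/√2) = 0.7071 ≤ 1 ⇒ ∈ W

1, 3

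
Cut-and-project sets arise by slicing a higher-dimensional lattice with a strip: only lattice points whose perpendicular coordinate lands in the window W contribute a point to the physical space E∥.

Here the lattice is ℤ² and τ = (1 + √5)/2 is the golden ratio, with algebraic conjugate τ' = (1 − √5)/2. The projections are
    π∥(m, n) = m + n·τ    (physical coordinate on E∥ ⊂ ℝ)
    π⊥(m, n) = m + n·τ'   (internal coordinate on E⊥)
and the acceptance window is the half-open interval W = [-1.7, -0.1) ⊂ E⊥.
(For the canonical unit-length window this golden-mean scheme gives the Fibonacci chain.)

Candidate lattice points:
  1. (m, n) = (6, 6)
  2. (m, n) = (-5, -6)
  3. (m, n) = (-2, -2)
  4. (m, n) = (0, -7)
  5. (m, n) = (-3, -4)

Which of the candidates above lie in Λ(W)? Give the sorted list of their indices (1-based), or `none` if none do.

2, 3, 5

Numerically τ ≈ 1.618034 and τ' = −1/τ ≈ -0.618034.
candidate 1: (m,n)=(6,6) → π∥ = 6+6·τ ≈ 15.708204, π⊥ = 6+6·τ' ≈ 2.291796 ∉ [-1.7, -0.1) ⇒ out
candidate 2: (m,n)=(-5,-6) → π∥ = -5-6·τ ≈ -14.708204, π⊥ = -5-6·τ' ≈ -1.291796 ∈ [-1.7, -0.1) ⇒ IN Λ
candidate 3: (m,n)=(-2,-2) → π∥ = -2-2·τ ≈ -5.236068, π⊥ = -2-2·τ' ≈ -0.763932 ∈ [-1.7, -0.1) ⇒ IN Λ
candidate 4: (m,n)=(0,-7) → π∥ = 0-7·τ ≈ -11.326238, π⊥ = 0-7·τ' ≈ 4.326238 ∉ [-1.7, -0.1) ⇒ out
candidate 5: (m,n)=(-3,-4) → π∥ = -3-4·τ ≈ -9.472136, π⊥ = -3-4·τ' ≈ -0.527864 ∈ [-1.7, -0.1) ⇒ IN Λ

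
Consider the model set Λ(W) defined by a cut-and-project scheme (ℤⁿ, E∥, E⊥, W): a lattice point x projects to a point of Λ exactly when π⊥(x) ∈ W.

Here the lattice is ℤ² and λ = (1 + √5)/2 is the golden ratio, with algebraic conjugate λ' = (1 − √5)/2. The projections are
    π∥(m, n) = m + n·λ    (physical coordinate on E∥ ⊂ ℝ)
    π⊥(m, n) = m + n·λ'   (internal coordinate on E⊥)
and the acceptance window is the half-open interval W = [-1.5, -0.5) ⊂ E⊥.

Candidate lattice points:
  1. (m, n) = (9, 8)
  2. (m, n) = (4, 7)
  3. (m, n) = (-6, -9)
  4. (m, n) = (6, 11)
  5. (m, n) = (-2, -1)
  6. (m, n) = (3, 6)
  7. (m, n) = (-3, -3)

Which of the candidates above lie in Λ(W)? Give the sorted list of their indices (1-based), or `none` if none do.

4, 5, 6, 7

λ' = (1−√5)/2 ≈ -0.6180.
candidate 1: (m,n)=(9,8) → π∥ = 9+8·λ ≈ 21.9443, π⊥ = 9+8·λ' ≈ 4.0557 ∉ [-1.5, -0.5) ⇒ out
candidate 2: (m,n)=(4,7) → π∥ = 4+7·λ ≈ 15.3262, π⊥ = 4+7·λ' ≈ -0.3262 ∉ [-1.5, -0.5) ⇒ out
candidate 3: (m,n)=(-6,-9) → π∥ = -6-9·λ ≈ -20.5623, π⊥ = -6-9·λ' ≈ -0.4377 ∉ [-1.5, -0.5) ⇒ out
candidate 4: (m,n)=(6,11) → π∥ = 6+11·λ ≈ 23.7984, π⊥ = 6+11·λ' ≈ -0.7984 ∈ [-1.5, -0.5) ⇒ IN Λ
candidate 5: (m,n)=(-2,-1) → π∥ = -2-1·λ ≈ -3.6180, π⊥ = -2-1·λ' ≈ -1.3820 ∈ [-1.5, -0.5) ⇒ IN Λ
candidate 6: (m,n)=(3,6) → π∥ = 3+6·λ ≈ 12.7082, π⊥ = 3+6·λ' ≈ -0.7082 ∈ [-1.5, -0.5) ⇒ IN Λ
candidate 7: (m,n)=(-3,-3) → π∥ = -3-3·λ ≈ -7.8541, π⊥ = -3-3·λ' ≈ -1.1459 ∈ [-1.5, -0.5) ⇒ IN Λ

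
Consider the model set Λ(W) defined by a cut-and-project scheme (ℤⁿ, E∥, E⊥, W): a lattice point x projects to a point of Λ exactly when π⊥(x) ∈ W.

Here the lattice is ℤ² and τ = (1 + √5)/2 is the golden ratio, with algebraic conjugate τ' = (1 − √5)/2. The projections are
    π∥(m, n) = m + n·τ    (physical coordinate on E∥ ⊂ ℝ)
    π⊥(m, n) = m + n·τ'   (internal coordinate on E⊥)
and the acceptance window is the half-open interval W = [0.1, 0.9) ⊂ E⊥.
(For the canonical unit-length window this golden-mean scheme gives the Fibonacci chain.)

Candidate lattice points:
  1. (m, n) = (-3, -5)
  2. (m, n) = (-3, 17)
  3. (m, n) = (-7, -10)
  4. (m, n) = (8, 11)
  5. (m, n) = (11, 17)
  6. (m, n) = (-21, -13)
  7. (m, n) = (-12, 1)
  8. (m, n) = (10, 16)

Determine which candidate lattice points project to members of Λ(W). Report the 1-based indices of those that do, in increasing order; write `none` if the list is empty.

Compute τ' = (1−√5)/2 = -0.61803, so π⊥(m,n) = m -0.61803·n.
candidate 1: (m,n)=(-3,-5) → π∥ = -3-5·τ ≈ -11.09017, π⊥ = -3-5·τ' ≈ 0.09017 ∉ [0.1, 0.9) ⇒ out
candidate 2: (m,n)=(-3,17) → π∥ = -3+17·τ ≈ 24.50658, π⊥ = -3+17·τ' ≈ -13.50658 ∉ [0.1, 0.9) ⇒ out
candidate 3: (m,n)=(-7,-10) → π∥ = -7-10·τ ≈ -23.18034, π⊥ = -7-10·τ' ≈ -0.81966 ∉ [0.1, 0.9) ⇒ out
candidate 4: (m,n)=(8,11) → π∥ = 8+11·τ ≈ 25.79837, π⊥ = 8+11·τ' ≈ 1.20163 ∉ [0.1, 0.9) ⇒ out
candidate 5: (m,n)=(11,17) → π∥ = 11+17·τ ≈ 38.50658, π⊥ = 11+17·τ' ≈ 0.49342 ∈ [0.1, 0.9) ⇒ IN Λ
candidate 6: (m,n)=(-21,-13) → π∥ = -21-13·τ ≈ -42.03444, π⊥ = -21-13·τ' ≈ -12.96556 ∉ [0.1, 0.9) ⇒ out
candidate 7: (m,n)=(-12,1) → π∥ = -12+1·τ ≈ -10.38197, π⊥ = -12+1·τ' ≈ -12.61803 ∉ [0.1, 0.9) ⇒ out
candidate 8: (m,n)=(10,16) → π∥ = 10+16·τ ≈ 35.88854, π⊥ = 10+16·τ' ≈ 0.11146 ∈ [0.1, 0.9) ⇒ IN Λ

5, 8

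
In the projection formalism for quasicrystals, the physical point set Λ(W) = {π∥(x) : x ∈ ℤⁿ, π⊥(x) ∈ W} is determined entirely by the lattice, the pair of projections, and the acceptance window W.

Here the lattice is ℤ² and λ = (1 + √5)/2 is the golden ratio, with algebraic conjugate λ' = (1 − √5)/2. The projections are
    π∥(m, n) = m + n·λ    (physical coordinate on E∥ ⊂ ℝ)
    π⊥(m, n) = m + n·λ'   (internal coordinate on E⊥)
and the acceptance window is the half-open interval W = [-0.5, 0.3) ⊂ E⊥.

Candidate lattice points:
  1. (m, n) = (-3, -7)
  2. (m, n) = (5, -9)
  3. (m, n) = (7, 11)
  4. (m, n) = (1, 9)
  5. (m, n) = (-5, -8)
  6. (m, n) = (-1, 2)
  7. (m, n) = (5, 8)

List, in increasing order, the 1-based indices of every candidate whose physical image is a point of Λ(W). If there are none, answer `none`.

3, 5, 7

Numerically λ ≈ 1.6180 and λ' = −1/λ ≈ -0.6180.
[1] lift (-3,-7): star map gives 1.3262; window check -0.5 ≤ 1.3262 < 0.3 is false → out
[2] lift (5,-9): star map gives 10.5623; window check -0.5 ≤ 10.5623 < 0.3 is false → out
[3] lift (7,11): star map gives 0.2016; window check -0.5 ≤ 0.2016 < 0.3 is true → IN Λ
[4] lift (1,9): star map gives -4.5623; window check -0.5 ≤ -4.5623 < 0.3 is false → out
[5] lift (-5,-8): star map gives -0.0557; window check -0.5 ≤ -0.0557 < 0.3 is true → IN Λ
[6] lift (-1,2): star map gives -2.2361; window check -0.5 ≤ -2.2361 < 0.3 is false → out
[7] lift (5,8): star map gives 0.0557; window check -0.5 ≤ 0.0557 < 0.3 is true → IN Λ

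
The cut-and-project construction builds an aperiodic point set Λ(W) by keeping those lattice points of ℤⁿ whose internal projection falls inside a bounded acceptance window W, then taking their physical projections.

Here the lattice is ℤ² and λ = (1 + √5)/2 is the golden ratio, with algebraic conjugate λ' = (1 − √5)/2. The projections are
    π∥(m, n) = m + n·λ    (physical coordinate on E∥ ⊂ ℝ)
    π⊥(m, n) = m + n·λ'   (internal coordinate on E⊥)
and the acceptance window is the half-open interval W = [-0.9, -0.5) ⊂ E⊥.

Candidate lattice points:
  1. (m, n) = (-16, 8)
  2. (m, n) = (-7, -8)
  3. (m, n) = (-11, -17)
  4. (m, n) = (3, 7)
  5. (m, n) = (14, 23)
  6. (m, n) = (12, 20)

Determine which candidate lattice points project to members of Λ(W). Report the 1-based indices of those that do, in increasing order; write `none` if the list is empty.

λ' = (1−√5)/2 ≈ -0.6180.
[1] lift (-16,8): star map gives -20.9443; window check -0.9 ≤ -20.9443 < -0.5 is false → out
[2] lift (-7,-8): star map gives -2.0557; window check -0.9 ≤ -2.0557 < -0.5 is false → out
[3] lift (-11,-17): star map gives -0.4934; window check -0.9 ≤ -0.4934 < -0.5 is false → out
[4] lift (3,7): star map gives -1.3262; window check -0.9 ≤ -1.3262 < -0.5 is false → out
[5] lift (14,23): star map gives -0.2148; window check -0.9 ≤ -0.2148 < -0.5 is false → out
[6] lift (12,20): star map gives -0.3607; window check -0.9 ≤ -0.3607 < -0.5 is false → out

none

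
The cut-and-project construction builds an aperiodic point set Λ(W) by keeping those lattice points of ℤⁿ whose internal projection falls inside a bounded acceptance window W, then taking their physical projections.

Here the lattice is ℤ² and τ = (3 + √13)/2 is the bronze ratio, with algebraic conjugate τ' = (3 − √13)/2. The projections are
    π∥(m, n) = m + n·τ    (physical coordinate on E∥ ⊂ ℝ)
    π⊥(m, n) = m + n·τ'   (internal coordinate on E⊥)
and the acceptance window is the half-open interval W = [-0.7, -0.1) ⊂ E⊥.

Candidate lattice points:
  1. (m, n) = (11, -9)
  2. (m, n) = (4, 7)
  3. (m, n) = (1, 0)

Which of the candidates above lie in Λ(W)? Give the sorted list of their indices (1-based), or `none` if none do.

none

Compute τ' = (3−√13)/2 = -0.3028, so π⊥(m,n) = m -0.3028·n.
candidate 1: (m,n)=(11,-9) → π∥ = 11-9·τ ≈ -18.7250, π⊥ = 11-9·τ' ≈ 13.7250 ∉ [-0.7, -0.1) ⇒ out
candidate 2: (m,n)=(4,7) → π∥ = 4+7·τ ≈ 27.1194, π⊥ = 4+7·τ' ≈ 1.8806 ∉ [-0.7, -0.1) ⇒ out
candidate 3: (m,n)=(1,0) → π∥ = 1+0·τ ≈ 1.0000, π⊥ = 1+0·τ' ≈ 1.0000 ∉ [-0.7, -0.1) ⇒ out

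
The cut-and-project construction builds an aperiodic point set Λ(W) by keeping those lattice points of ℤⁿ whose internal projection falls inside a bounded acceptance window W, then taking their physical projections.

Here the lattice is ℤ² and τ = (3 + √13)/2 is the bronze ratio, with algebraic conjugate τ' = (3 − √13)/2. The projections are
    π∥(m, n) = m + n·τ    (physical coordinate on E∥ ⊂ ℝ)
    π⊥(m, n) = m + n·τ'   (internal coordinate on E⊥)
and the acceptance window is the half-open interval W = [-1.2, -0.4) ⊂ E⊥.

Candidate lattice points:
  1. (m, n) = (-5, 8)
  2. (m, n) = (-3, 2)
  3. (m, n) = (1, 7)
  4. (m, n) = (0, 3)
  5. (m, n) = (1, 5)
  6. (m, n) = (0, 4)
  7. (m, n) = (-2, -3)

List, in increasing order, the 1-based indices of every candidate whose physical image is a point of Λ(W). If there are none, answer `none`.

3, 4, 5, 7

Numerically τ ≈ 3.302776 and τ' = −1/τ ≈ -0.302776.
#1 (-5,8): internal coord -5 + (8)·τ' = -7.422205; -7.422205 ∉ [-1.2, -0.4) → out
#2 (-3,2): internal coord -3 + (2)·τ' = -3.605551; -3.605551 ∉ [-1.2, -0.4) → out
#3 (1,7): internal coord 1 + (7)·τ' = -1.119429; -1.119429 ∈ [-1.2, -0.4) → IN Λ
#4 (0,3): internal coord 0 + (3)·τ' = -0.908327; -0.908327 ∈ [-1.2, -0.4) → IN Λ
#5 (1,5): internal coord 1 + (5)·τ' = -0.513878; -0.513878 ∈ [-1.2, -0.4) → IN Λ
#6 (0,4): internal coord 0 + (4)·τ' = -1.211103; -1.211103 ∉ [-1.2, -0.4) → out
#7 (-2,-3): internal coord -2 + (-3)·τ' = -1.091673; -1.091673 ∈ [-1.2, -0.4) → IN Λ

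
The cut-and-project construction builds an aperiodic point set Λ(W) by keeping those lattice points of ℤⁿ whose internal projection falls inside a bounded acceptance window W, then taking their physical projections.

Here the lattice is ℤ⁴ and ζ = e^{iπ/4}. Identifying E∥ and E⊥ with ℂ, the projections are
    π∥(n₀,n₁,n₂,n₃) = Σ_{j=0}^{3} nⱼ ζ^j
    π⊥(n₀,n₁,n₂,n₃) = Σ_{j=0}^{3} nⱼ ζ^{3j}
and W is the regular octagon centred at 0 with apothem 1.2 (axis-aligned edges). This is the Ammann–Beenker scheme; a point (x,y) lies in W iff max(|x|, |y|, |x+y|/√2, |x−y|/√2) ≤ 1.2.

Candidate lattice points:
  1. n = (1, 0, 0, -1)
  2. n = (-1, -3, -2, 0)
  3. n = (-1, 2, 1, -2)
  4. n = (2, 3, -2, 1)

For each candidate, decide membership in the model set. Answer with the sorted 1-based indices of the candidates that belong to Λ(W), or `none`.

1, 2

Internal map: ζ^{3j} for j=0..3 gives (1,0), (−√2/2,√2/2), (0,−1), (√2/2,√2/2).
#1 (1, 0, 0, -1): internal (0.29289, -0.70711); octagon support 0.70711 vs apothem 1.2 → ∈ W
#2 (-1, -3, -2, 0): internal (1.12132, -0.12132); octagon support 1.12132 vs apothem 1.2 → ∈ W
#3 (-1, 2, 1, -2): internal (-3.82843, -1.00000); octagon support 3.82843 vs apothem 1.2 → ∉ W
#4 (2, 3, -2, 1): internal (0.58579, 4.82843); octagon support 4.82843 vs apothem 1.2 → ∉ W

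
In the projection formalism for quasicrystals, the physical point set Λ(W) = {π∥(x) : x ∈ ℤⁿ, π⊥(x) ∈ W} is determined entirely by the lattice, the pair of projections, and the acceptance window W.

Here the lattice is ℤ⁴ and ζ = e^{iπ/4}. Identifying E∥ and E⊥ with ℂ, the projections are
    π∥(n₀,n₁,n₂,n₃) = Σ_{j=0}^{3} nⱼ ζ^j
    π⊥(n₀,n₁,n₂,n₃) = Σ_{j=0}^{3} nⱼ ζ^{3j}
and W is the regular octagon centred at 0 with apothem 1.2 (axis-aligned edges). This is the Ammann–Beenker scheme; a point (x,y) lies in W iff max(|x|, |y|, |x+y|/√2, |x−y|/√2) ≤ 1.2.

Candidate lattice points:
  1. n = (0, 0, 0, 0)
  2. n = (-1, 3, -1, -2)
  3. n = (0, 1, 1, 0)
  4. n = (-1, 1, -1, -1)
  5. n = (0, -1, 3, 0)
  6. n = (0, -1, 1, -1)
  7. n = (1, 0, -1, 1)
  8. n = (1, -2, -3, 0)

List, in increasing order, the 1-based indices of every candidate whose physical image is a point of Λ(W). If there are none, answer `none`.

1, 3

π⊥(n) = n₀ + n₁ζ³ + n₂ζ⁶ + n₃ζ⁹ where ζ = e^{iπ/4}.
#1 (0, 0, 0, 0): internal (0.0000, 0.0000); octagon support 0.0000 vs apothem 1.2 → ∈ W
#2 (-1, 3, -1, -2): internal (-4.5355, 1.7071); octagon support 4.5355 vs apothem 1.2 → ∉ W
#3 (0, 1, 1, 0): internal (-0.7071, -0.2929); octagon support 0.7071 vs apothem 1.2 → ∈ W
#4 (-1, 1, -1, -1): internal (-2.4142, 1.0000); octagon support 2.4142 vs apothem 1.2 → ∉ W
#5 (0, -1, 3, 0): internal (0.7071, -3.7071); octagon support 3.7071 vs apothem 1.2 → ∉ W
#6 (0, -1, 1, -1): internal (0.0000, -2.4142); octagon support 2.4142 vs apothem 1.2 → ∉ W
#7 (1, 0, -1, 1): internal (1.7071, 1.7071); octagon support 2.4142 vs apothem 1.2 → ∉ W
#8 (1, -2, -3, 0): internal (2.4142, 1.5858); octagon support 2.8284 vs apothem 1.2 → ∉ W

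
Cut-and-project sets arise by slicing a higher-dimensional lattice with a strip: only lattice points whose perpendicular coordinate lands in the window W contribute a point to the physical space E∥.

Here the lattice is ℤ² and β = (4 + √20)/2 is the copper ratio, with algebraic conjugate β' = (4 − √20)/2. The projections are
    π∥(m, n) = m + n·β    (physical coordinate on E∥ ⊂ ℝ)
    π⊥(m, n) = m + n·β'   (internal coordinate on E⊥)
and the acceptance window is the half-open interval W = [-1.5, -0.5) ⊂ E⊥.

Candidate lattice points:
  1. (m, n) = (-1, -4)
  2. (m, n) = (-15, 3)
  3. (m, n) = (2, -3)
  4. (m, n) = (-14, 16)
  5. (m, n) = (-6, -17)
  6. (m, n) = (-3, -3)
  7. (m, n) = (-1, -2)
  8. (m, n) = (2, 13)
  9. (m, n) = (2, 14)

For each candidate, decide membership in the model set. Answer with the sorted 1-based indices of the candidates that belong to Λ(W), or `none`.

β' = (4−√20)/2 ≈ -0.236068.
#1 (-1,-4): internal coord -1 + (-4)·β' = -0.055728; -0.055728 ∉ [-1.5, -0.5) → out
#2 (-15,3): internal coord -15 + (3)·β' = -15.708204; -15.708204 ∉ [-1.5, -0.5) → out
#3 (2,-3): internal coord 2 + (-3)·β' = +2.708204; +2.708204 ∉ [-1.5, -0.5) → out
#4 (-14,16): internal coord -14 + (16)·β' = -17.777088; -17.777088 ∉ [-1.5, -0.5) → out
#5 (-6,-17): internal coord -6 + (-17)·β' = -1.986844; -1.986844 ∉ [-1.5, -0.5) → out
#6 (-3,-3): internal coord -3 + (-3)·β' = -2.291796; -2.291796 ∉ [-1.5, -0.5) → out
#7 (-1,-2): internal coord -1 + (-2)·β' = -0.527864; -0.527864 ∈ [-1.5, -0.5) → IN Λ
#8 (2,13): internal coord 2 + (13)·β' = -1.068884; -1.068884 ∈ [-1.5, -0.5) → IN Λ
#9 (2,14): internal coord 2 + (14)·β' = -1.304952; -1.304952 ∈ [-1.5, -0.5) → IN Λ

7, 8, 9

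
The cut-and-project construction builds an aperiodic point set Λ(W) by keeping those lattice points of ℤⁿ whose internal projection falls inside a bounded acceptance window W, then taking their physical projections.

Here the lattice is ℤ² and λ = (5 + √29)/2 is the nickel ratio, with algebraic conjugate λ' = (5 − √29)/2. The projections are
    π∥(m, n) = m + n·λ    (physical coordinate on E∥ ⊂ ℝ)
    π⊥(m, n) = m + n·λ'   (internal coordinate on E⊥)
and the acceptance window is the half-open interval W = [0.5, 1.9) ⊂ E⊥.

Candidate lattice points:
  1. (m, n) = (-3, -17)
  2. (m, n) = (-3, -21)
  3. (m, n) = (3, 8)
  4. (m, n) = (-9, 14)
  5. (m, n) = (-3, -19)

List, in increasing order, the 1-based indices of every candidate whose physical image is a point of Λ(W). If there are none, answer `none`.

λ' = (5−√29)/2 ≈ -0.1926.
[1] lift (-3,-17): star map gives 0.2739; window check 0.5 ≤ 0.2739 < 1.9 is false → out
[2] lift (-3,-21): star map gives 1.0442; window check 0.5 ≤ 1.0442 < 1.9 is true → IN Λ
[3] lift (3,8): star map gives 1.4593; window check 0.5 ≤ 1.4593 < 1.9 is true → IN Λ
[4] lift (-9,14): star map gives -11.6962; window check 0.5 ≤ -11.6962 < 1.9 is false → out
[5] lift (-3,-19): star map gives 0.6591; window check 0.5 ≤ 0.6591 < 1.9 is true → IN Λ

2, 3, 5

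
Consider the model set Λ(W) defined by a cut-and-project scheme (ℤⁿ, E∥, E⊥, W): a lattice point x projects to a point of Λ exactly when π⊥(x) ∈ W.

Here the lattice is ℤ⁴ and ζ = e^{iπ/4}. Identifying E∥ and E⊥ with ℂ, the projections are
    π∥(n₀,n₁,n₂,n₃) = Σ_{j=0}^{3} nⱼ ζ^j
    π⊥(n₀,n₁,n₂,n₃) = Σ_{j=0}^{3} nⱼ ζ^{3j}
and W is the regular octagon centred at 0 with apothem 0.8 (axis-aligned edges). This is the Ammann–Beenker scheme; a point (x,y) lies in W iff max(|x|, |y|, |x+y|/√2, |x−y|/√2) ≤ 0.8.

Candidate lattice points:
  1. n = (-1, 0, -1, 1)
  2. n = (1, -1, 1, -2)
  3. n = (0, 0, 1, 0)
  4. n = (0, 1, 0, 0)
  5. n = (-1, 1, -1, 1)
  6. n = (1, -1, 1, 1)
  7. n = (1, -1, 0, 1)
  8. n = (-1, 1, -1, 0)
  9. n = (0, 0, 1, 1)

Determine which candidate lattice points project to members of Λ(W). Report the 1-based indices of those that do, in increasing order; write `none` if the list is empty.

Internal map: ζ^{3j} for j=0..3 gives (1,0), (−√2/2,√2/2), (0,−1), (√2/2,√2/2).
candidate 1: n = (-1, 0, -1, 1) → π⊥ ≈ (-0.29289, +1.70711); max(|x|,|y|,|x±y|/√2) = 1.70711 > 0.8 ⇒ ∉ W
candidate 2: n = (1, -1, 1, -2) → π⊥ ≈ (+0.29289, -3.12132); max(|x|,|y|,|x±y|/√2) = 3.12132 > 0.8 ⇒ ∉ W
candidate 3: n = (0, 0, 1, 0) → π⊥ ≈ (+0.00000, -1.00000); max(|x|,|y|,|x±y|/√2) = 1.00000 > 0.8 ⇒ ∉ W
candidate 4: n = (0, 1, 0, 0) → π⊥ ≈ (-0.70711, +0.70711); max(|x|,|y|,|x±y|/√2) = 1.00000 > 0.8 ⇒ ∉ W
candidate 5: n = (-1, 1, -1, 1) → π⊥ ≈ (-1.00000, +2.41421); max(|x|,|y|,|x±y|/√2) = 2.41421 > 0.8 ⇒ ∉ W
candidate 6: n = (1, -1, 1, 1) → π⊥ ≈ (+2.41421, -1.00000); max(|x|,|y|,|x±y|/√2) = 2.41421 > 0.8 ⇒ ∉ W
candidate 7: n = (1, -1, 0, 1) → π⊥ ≈ (+2.41421, +0.00000); max(|x|,|y|,|x±y|/√2) = 2.41421 > 0.8 ⇒ ∉ W
candidate 8: n = (-1, 1, -1, 0) → π⊥ ≈ (-1.70711, +1.70711); max(|x|,|y|,|x±y|/√2) = 2.41421 > 0.8 ⇒ ∉ W
candidate 9: n = (0, 0, 1, 1) → π⊥ ≈ (+0.70711, -0.29289); max(|x|,|y|,|x±y|/√2) = 0.70711 ≤ 0.8 ⇒ ∈ W

9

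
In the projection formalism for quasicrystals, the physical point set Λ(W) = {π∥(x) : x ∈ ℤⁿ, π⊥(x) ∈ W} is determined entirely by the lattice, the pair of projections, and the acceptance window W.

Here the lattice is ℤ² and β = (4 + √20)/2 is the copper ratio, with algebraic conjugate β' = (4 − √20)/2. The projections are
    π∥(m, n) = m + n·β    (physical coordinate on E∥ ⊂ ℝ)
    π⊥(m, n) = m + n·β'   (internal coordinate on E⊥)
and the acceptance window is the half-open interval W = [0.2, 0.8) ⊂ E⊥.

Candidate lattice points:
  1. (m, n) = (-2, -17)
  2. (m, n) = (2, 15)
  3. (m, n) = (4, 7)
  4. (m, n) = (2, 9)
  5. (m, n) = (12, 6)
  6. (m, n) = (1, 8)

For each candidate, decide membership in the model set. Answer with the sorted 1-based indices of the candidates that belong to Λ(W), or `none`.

none

Numerically β ≈ 4.2361 and β' = −1/β ≈ -0.2361.
[1] lift (-2,-17): star map gives 2.0132; window check 0.2 ≤ 2.0132 < 0.8 is false → out
[2] lift (2,15): star map gives -1.5410; window check 0.2 ≤ -1.5410 < 0.8 is false → out
[3] lift (4,7): star map gives 2.3475; window check 0.2 ≤ 2.3475 < 0.8 is false → out
[4] lift (2,9): star map gives -0.1246; window check 0.2 ≤ -0.1246 < 0.8 is false → out
[5] lift (12,6): star map gives 10.5836; window check 0.2 ≤ 10.5836 < 0.8 is false → out
[6] lift (1,8): star map gives -0.8885; window check 0.2 ≤ -0.8885 < 0.8 is false → out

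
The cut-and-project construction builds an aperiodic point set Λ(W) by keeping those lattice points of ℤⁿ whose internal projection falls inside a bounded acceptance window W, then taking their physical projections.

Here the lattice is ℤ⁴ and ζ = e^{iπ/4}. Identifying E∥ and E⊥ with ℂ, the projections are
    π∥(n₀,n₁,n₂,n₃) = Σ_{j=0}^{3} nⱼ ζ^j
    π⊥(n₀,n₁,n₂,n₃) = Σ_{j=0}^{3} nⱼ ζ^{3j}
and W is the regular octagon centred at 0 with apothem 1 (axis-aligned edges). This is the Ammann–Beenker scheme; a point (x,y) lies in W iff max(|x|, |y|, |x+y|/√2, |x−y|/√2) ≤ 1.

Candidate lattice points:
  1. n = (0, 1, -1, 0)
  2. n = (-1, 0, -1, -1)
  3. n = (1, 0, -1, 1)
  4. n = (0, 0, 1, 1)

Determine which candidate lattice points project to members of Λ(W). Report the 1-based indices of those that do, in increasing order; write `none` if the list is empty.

4

Internal map: ζ^{3j} for j=0..3 gives (1,0), (−√2/2,√2/2), (0,−1), (√2/2,√2/2).
#1 (0, 1, -1, 0): internal (-0.707107, 1.707107); octagon support 1.707107 vs apothem 1 → ∉ W
#2 (-1, 0, -1, -1): internal (-1.707107, 0.292893); octagon support 1.707107 vs apothem 1 → ∉ W
#3 (1, 0, -1, 1): internal (1.707107, 1.707107); octagon support 2.414214 vs apothem 1 → ∉ W
#4 (0, 0, 1, 1): internal (0.707107, -0.292893); octagon support 0.707107 vs apothem 1 → ∈ W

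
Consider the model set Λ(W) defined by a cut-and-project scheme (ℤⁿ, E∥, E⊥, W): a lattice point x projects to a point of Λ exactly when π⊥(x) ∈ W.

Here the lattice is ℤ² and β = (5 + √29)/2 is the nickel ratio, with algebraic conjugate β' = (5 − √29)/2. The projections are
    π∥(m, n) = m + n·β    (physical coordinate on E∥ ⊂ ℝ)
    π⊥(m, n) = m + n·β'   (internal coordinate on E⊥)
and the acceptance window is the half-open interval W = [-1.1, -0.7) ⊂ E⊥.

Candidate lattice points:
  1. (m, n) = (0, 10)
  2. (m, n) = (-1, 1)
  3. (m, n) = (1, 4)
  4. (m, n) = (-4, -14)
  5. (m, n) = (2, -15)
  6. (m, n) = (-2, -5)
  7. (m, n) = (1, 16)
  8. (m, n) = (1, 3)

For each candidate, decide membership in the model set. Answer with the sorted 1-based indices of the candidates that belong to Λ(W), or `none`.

β' = (5−√29)/2 ≈ -0.1926.
[1] lift (0,10): star map gives -1.9258; window check -1.1 ≤ -1.9258 < -0.7 is false → out
[2] lift (-1,1): star map gives -1.1926; window check -1.1 ≤ -1.1926 < -0.7 is false → out
[3] lift (1,4): star map gives 0.2297; window check -1.1 ≤ 0.2297 < -0.7 is false → out
[4] lift (-4,-14): star map gives -1.3038; window check -1.1 ≤ -1.3038 < -0.7 is false → out
[5] lift (2,-15): star map gives 4.8887; window check -1.1 ≤ 4.8887 < -0.7 is false → out
[6] lift (-2,-5): star map gives -1.0371; window check -1.1 ≤ -1.0371 < -0.7 is true → IN Λ
[7] lift (1,16): star map gives -2.0813; window check -1.1 ≤ -2.0813 < -0.7 is false → out
[8] lift (1,3): star map gives 0.4223; window check -1.1 ≤ 0.4223 < -0.7 is false → out

6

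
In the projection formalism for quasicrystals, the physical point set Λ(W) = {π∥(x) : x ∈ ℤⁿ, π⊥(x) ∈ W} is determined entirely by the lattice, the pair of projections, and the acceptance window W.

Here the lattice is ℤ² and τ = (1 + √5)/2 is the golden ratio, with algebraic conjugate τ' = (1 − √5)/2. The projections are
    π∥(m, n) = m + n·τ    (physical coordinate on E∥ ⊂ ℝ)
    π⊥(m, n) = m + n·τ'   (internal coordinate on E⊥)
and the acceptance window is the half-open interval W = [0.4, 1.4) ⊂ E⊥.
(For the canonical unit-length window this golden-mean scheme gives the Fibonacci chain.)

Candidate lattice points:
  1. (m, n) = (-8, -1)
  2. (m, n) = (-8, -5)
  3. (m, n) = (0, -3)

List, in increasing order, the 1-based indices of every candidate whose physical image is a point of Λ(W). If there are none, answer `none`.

none

Numerically τ ≈ 1.618034 and τ' = −1/τ ≈ -0.618034.
[1] lift (-8,-1): star map gives -7.381966; window check 0.4 ≤ -7.381966 < 1.4 is false → out
[2] lift (-8,-5): star map gives -4.909830; window check 0.4 ≤ -4.909830 < 1.4 is false → out
[3] lift (0,-3): star map gives 1.854102; window check 0.4 ≤ 1.854102 < 1.4 is false → out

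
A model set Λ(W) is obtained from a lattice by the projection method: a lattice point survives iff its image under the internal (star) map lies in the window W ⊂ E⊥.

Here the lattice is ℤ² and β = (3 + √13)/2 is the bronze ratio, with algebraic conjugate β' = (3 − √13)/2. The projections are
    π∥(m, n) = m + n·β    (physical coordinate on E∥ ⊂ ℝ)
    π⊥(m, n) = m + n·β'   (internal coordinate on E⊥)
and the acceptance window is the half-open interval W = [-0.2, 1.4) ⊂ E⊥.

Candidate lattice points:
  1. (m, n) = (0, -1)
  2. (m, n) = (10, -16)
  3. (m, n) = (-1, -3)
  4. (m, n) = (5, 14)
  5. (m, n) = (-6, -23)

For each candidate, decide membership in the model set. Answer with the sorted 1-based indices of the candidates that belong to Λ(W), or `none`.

Compute β' = (3−√13)/2 = -0.30278, so π⊥(m,n) = m -0.30278·n.
[1] lift (0,-1): star map gives 0.30278; window check -0.2 ≤ 0.30278 < 1.4 is true → IN Λ
[2] lift (10,-16): star map gives 14.84441; window check -0.2 ≤ 14.84441 < 1.4 is false → out
[3] lift (-1,-3): star map gives -0.09167; window check -0.2 ≤ -0.09167 < 1.4 is true → IN Λ
[4] lift (5,14): star map gives 0.76114; window check -0.2 ≤ 0.76114 < 1.4 is true → IN Λ
[5] lift (-6,-23): star map gives 0.96384; window check -0.2 ≤ 0.96384 < 1.4 is true → IN Λ

1, 3, 4, 5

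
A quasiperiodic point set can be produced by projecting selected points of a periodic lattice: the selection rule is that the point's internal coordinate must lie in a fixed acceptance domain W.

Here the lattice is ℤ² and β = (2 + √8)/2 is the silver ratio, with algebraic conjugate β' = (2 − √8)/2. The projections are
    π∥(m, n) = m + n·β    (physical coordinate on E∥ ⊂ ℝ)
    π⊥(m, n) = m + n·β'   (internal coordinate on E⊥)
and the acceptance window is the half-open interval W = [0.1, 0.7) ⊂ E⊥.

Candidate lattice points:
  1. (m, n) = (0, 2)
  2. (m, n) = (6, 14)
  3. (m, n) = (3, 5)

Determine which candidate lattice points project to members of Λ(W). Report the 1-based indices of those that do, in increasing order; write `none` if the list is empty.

Numerically β ≈ 2.4142 and β' = −1/β ≈ -0.4142.
[1] lift (0,2): star map gives -0.8284; window check 0.1 ≤ -0.8284 < 0.7 is false → out
[2] lift (6,14): star map gives 0.2010; window check 0.1 ≤ 0.2010 < 0.7 is true → IN Λ
[3] lift (3,5): star map gives 0.9289; window check 0.1 ≤ 0.9289 < 0.7 is false → out

2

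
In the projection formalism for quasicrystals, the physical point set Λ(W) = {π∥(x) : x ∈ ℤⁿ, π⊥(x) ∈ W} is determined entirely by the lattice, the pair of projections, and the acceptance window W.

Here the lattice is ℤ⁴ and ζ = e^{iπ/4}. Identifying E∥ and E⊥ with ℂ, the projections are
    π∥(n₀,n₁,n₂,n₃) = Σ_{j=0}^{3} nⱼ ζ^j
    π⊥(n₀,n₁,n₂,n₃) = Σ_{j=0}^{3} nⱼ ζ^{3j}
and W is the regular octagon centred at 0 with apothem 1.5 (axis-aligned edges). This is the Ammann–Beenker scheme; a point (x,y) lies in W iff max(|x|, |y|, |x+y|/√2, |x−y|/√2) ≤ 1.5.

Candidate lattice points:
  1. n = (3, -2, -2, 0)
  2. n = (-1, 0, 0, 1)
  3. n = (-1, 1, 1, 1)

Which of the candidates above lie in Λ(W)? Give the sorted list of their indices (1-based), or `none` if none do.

2, 3

Internal map: ζ^{3j} for j=0..3 gives (1,0), (−√2/2,√2/2), (0,−1), (√2/2,√2/2).
candidate 1: n = (3, -2, -2, 0) → π⊥ ≈ (+4.41421, +0.58579); max(|x|,|y|,|x±y|/√2) = 4.41421 > 1.5 ⇒ ∉ W
candidate 2: n = (-1, 0, 0, 1) → π⊥ ≈ (-0.29289, +0.70711); max(|x|,|y|,|x±y|/√2) = 0.70711 ≤ 1.5 ⇒ ∈ W
candidate 3: n = (-1, 1, 1, 1) → π⊥ ≈ (-1.00000, +0.41421); max(|x|,|y|,|x±y|/√2) = 1.00000 ≤ 1.5 ⇒ ∈ W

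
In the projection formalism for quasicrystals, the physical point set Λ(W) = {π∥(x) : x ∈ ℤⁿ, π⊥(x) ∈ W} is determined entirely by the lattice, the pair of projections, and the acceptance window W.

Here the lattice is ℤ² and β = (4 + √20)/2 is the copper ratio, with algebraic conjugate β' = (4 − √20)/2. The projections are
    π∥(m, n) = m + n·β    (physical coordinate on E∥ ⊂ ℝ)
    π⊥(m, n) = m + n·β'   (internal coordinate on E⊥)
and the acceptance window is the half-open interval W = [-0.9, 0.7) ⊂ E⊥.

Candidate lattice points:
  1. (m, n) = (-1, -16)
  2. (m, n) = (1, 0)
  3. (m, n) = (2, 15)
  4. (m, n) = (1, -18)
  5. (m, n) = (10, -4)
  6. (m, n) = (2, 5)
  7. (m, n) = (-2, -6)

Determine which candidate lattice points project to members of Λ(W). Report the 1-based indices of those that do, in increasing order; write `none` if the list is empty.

7

Numerically β ≈ 4.2361 and β' = −1/β ≈ -0.2361.
candidate 1: (m,n)=(-1,-16) → π∥ = -1-16·β ≈ -68.7771, π⊥ = -1-16·β' ≈ 2.7771 ∉ [-0.9, 0.7) ⇒ out
candidate 2: (m,n)=(1,0) → π∥ = 1+0·β ≈ 1.0000, π⊥ = 1+0·β' ≈ 1.0000 ∉ [-0.9, 0.7) ⇒ out
candidate 3: (m,n)=(2,15) → π∥ = 2+15·β ≈ 65.5410, π⊥ = 2+15·β' ≈ -1.5410 ∉ [-0.9, 0.7) ⇒ out
candidate 4: (m,n)=(1,-18) → π∥ = 1-18·β ≈ -75.2492, π⊥ = 1-18·β' ≈ 5.2492 ∉ [-0.9, 0.7) ⇒ out
candidate 5: (m,n)=(10,-4) → π∥ = 10-4·β ≈ -6.9443, π⊥ = 10-4·β' ≈ 10.9443 ∉ [-0.9, 0.7) ⇒ out
candidate 6: (m,n)=(2,5) → π∥ = 2+5·β ≈ 23.1803, π⊥ = 2+5·β' ≈ 0.8197 ∉ [-0.9, 0.7) ⇒ out
candidate 7: (m,n)=(-2,-6) → π∥ = -2-6·β ≈ -27.4164, π⊥ = -2-6·β' ≈ -0.5836 ∈ [-0.9, 0.7) ⇒ IN Λ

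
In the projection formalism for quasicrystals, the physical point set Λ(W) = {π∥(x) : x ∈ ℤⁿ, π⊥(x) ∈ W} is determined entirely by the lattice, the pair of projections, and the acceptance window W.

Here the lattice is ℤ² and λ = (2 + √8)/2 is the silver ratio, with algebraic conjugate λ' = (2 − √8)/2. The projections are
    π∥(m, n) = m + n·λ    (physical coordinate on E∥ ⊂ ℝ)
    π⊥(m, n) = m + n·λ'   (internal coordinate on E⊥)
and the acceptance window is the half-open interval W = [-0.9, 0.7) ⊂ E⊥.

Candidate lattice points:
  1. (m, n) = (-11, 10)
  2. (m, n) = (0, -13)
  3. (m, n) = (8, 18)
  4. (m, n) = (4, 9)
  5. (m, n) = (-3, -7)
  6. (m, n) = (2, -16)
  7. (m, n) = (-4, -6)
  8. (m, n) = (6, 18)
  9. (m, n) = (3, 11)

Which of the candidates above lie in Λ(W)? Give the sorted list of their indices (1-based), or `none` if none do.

3, 4, 5

Compute λ' = (2−√8)/2 = -0.41421, so π⊥(m,n) = m -0.41421·n.
candidate 1: (m,n)=(-11,10) → π∥ = -11+10·λ ≈ 13.14214, π⊥ = -11+10·λ' ≈ -15.14214 ∉ [-0.9, 0.7) ⇒ out
candidate 2: (m,n)=(0,-13) → π∥ = 0-13·λ ≈ -31.38478, π⊥ = 0-13·λ' ≈ 5.38478 ∉ [-0.9, 0.7) ⇒ out
candidate 3: (m,n)=(8,18) → π∥ = 8+18·λ ≈ 51.45584, π⊥ = 8+18·λ' ≈ 0.54416 ∈ [-0.9, 0.7) ⇒ IN Λ
candidate 4: (m,n)=(4,9) → π∥ = 4+9·λ ≈ 25.72792, π⊥ = 4+9·λ' ≈ 0.27208 ∈ [-0.9, 0.7) ⇒ IN Λ
candidate 5: (m,n)=(-3,-7) → π∥ = -3-7·λ ≈ -19.89949, π⊥ = -3-7·λ' ≈ -0.10051 ∈ [-0.9, 0.7) ⇒ IN Λ
candidate 6: (m,n)=(2,-16) → π∥ = 2-16·λ ≈ -36.62742, π⊥ = 2-16·λ' ≈ 8.62742 ∉ [-0.9, 0.7) ⇒ out
candidate 7: (m,n)=(-4,-6) → π∥ = -4-6·λ ≈ -18.48528, π⊥ = -4-6·λ' ≈ -1.51472 ∉ [-0.9, 0.7) ⇒ out
candidate 8: (m,n)=(6,18) → π∥ = 6+18·λ ≈ 49.45584, π⊥ = 6+18·λ' ≈ -1.45584 ∉ [-0.9, 0.7) ⇒ out
candidate 9: (m,n)=(3,11) → π∥ = 3+11·λ ≈ 29.55635, π⊥ = 3+11·λ' ≈ -1.55635 ∉ [-0.9, 0.7) ⇒ out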